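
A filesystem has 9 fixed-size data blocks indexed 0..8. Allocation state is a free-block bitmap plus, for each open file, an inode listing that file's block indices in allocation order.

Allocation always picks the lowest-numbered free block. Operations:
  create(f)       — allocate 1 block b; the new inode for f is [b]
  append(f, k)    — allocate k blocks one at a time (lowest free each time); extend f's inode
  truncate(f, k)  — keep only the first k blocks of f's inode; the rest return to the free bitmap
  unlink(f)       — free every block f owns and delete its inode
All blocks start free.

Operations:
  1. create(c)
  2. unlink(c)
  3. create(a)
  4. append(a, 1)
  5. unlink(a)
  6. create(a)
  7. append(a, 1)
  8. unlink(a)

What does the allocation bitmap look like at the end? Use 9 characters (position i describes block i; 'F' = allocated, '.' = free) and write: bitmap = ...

bitmap = .........

  1. create(c)  ⇒  F........  {c→[0]}
  2. unlink(c)  ⇒  .........  {}
  3. create(a)  ⇒  F........  {a→[0]}
  4. append(a, 1)  ⇒  FF.......  {a→[0, 1]}
  5. unlink(a)  ⇒  .........  {}
  6. create(a)  ⇒  F........  {a→[0]}
  7. append(a, 1)  ⇒  FF.......  {a→[0, 1]}
  8. unlink(a)  ⇒  .........  {}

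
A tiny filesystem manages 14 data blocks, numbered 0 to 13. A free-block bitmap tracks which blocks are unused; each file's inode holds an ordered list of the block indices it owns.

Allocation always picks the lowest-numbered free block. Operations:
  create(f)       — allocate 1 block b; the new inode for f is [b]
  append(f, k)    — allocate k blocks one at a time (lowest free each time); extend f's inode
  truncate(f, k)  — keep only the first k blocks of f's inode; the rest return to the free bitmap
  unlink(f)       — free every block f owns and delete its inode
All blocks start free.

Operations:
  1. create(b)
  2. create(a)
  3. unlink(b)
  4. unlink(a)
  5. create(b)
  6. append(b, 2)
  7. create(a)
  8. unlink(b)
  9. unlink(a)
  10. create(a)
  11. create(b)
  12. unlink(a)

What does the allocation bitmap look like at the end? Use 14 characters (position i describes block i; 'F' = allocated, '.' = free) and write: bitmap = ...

create(b): bitmap=F............. | b=[0]
create(a): bitmap=FF............ | a=[1] b=[0]
unlink(b): bitmap=.F............ | a=[1]
unlink(a): bitmap=.............. | 
create(b): bitmap=F............. | b=[0]
append(b, 2): bitmap=FFF........... | b=[0, 1, 2]
create(a): bitmap=FFFF.......... | a=[3] b=[0, 1, 2]
unlink(b): bitmap=...F.......... | a=[3]
unlink(a): bitmap=.............. | 
create(a): bitmap=F............. | a=[0]
create(b): bitmap=FF............ | a=[0] b=[1]
unlink(a): bitmap=.F............ | b=[1]

bitmap = .F............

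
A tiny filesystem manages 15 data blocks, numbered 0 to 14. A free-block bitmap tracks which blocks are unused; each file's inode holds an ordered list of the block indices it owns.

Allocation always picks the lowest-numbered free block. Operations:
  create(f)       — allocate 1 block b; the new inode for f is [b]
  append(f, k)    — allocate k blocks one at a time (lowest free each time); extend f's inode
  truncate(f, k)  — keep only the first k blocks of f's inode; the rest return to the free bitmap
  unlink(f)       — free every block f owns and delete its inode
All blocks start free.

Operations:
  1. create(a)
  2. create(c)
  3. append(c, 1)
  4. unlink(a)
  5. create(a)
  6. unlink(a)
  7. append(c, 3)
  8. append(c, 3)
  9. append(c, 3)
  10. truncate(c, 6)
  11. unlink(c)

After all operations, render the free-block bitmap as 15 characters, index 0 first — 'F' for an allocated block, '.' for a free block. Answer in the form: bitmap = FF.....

[1] create(a) — a=0 (map F..............)
[2] create(c) — a=0 c=1 (map FF.............)
[3] append(c, 1) — a=0 c=1,2 (map FFF............)
[4] unlink(a) — c=1,2 (map .FF............)
[5] create(a) — a=0 c=1,2 (map FFF............)
[6] unlink(a) — c=1,2 (map .FF............)
[7] append(c, 3) — c=1,2,0,3,4 (map FFFFF..........)
[8] append(c, 3) — c=1,2,0,3,4,5,6,7 (map FFFFFFFF.......)
[9] append(c, 3) — c=1,2,0,3,4,5,6,7,8,9,10 (map FFFFFFFFFFF....)
[10] truncate(c, 6) — c=1,2,0,3,4,5 (map FFFFFF.........)
[11] unlink(c) —  (map ...............)

bitmap = ...............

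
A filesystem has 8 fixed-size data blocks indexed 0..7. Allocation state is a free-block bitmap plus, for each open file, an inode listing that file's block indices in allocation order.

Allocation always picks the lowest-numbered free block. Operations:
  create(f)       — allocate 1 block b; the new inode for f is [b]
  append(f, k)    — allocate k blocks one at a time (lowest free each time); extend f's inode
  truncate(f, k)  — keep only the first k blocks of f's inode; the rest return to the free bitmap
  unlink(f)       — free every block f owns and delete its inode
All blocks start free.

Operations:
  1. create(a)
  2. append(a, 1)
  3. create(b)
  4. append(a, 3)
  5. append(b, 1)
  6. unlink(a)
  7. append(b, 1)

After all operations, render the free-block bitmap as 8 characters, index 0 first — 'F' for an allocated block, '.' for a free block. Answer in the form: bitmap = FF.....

bitmap = F.F...F.

[1] create(a) — a=0 (map F.......)
[2] append(a, 1) — a=0,1 (map FF......)
[3] create(b) — a=0,1 b=2 (map FFF.....)
[4] append(a, 3) — a=0,1,3,4,5 b=2 (map FFFFFF..)
[5] append(b, 1) — a=0,1,3,4,5 b=2,6 (map FFFFFFF.)
[6] unlink(a) — b=2,6 (map ..F...F.)
[7] append(b, 1) — b=2,6,0 (map F.F...F.)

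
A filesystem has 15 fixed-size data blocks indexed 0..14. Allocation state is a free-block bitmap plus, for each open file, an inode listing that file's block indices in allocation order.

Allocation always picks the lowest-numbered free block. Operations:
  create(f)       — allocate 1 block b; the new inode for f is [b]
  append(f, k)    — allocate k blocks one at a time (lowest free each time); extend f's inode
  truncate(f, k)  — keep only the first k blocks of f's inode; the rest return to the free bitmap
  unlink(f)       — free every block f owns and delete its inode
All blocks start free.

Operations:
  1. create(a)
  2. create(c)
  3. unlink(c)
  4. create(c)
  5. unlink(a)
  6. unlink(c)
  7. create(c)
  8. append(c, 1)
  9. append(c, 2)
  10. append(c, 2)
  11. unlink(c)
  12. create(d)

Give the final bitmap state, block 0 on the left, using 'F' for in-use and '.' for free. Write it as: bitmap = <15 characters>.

create(a): bitmap=F.............. | a=[0]
create(c): bitmap=FF............. | a=[0] c=[1]
unlink(c): bitmap=F.............. | a=[0]
create(c): bitmap=FF............. | a=[0] c=[1]
unlink(a): bitmap=.F............. | c=[1]
unlink(c): bitmap=............... | 
create(c): bitmap=F.............. | c=[0]
append(c, 1): bitmap=FF............. | c=[0, 1]
append(c, 2): bitmap=FFFF........... | c=[0, 1, 2, 3]
append(c, 2): bitmap=FFFFFF......... | c=[0, 1, 2, 3, 4, 5]
unlink(c): bitmap=............... | 
create(d): bitmap=F.............. | d=[0]

bitmap = F..............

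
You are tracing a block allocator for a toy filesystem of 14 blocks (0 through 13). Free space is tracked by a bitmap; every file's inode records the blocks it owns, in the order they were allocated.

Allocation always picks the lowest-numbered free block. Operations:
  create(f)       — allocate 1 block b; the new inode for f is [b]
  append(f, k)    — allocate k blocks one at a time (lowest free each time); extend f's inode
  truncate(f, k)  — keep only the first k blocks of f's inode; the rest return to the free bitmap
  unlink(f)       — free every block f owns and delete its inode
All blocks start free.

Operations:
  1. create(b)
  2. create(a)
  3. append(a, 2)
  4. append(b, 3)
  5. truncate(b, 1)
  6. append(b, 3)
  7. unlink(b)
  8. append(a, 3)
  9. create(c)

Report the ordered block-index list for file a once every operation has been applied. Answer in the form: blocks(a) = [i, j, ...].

create(b): bitmap=F............. | b=[0]
create(a): bitmap=FF............ | a=[1] b=[0]
append(a, 2): bitmap=FFFF.......... | a=[1, 2, 3] b=[0]
append(b, 3): bitmap=FFFFFFF....... | a=[1, 2, 3] b=[0, 4, 5, 6]
truncate(b, 1): bitmap=FFFF.......... | a=[1, 2, 3] b=[0]
append(b, 3): bitmap=FFFFFFF....... | a=[1, 2, 3] b=[0, 4, 5, 6]
unlink(b): bitmap=.FFF.......... | a=[1, 2, 3]
append(a, 3): bitmap=FFFFFF........ | a=[1, 2, 3, 0, 4, 5]
create(c): bitmap=FFFFFFF....... | a=[1, 2, 3, 0, 4, 5] c=[6]

blocks(a) = [1, 2, 3, 0, 4, 5]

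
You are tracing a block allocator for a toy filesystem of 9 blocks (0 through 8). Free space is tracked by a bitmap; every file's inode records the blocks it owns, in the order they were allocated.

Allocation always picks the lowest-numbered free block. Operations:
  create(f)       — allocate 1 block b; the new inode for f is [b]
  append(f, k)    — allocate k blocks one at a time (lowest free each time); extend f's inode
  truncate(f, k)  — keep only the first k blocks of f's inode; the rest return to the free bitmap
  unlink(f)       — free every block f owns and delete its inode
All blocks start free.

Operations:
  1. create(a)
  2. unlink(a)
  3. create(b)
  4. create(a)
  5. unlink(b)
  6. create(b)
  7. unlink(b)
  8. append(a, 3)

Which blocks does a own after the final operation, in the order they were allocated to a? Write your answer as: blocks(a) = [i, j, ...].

  1. create(a)  ⇒  F........  {a→[0]}
  2. unlink(a)  ⇒  .........  {}
  3. create(b)  ⇒  F........  {b→[0]}
  4. create(a)  ⇒  FF.......  {a→[1]; b→[0]}
  5. unlink(b)  ⇒  .F.......  {a→[1]}
  6. create(b)  ⇒  FF.......  {a→[1]; b→[0]}
  7. unlink(b)  ⇒  .F.......  {a→[1]}
  8. append(a, 3)  ⇒  FFFF.....  {a→[1, 0, 2, 3]}

blocks(a) = [1, 0, 2, 3]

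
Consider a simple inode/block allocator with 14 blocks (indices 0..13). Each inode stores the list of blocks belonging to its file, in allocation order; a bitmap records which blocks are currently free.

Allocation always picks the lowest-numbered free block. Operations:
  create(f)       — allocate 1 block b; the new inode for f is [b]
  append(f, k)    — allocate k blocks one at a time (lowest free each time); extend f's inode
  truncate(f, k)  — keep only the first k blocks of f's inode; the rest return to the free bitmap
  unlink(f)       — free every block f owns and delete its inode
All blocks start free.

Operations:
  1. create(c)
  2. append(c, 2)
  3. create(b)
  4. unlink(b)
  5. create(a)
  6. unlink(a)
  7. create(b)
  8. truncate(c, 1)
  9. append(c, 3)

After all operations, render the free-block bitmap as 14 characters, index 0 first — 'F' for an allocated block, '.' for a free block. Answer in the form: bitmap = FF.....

bitmap = FFFFF.........

[1] create(c) — c=0 (map F.............)
[2] append(c, 2) — c=0,1,2 (map FFF...........)
[3] create(b) — b=3 c=0,1,2 (map FFFF..........)
[4] unlink(b) — c=0,1,2 (map FFF...........)
[5] create(a) — a=3 c=0,1,2 (map FFFF..........)
[6] unlink(a) — c=0,1,2 (map FFF...........)
[7] create(b) — b=3 c=0,1,2 (map FFFF..........)
[8] truncate(c, 1) — b=3 c=0 (map F..F..........)
[9] append(c, 3) — b=3 c=0,1,2,4 (map FFFFF.........)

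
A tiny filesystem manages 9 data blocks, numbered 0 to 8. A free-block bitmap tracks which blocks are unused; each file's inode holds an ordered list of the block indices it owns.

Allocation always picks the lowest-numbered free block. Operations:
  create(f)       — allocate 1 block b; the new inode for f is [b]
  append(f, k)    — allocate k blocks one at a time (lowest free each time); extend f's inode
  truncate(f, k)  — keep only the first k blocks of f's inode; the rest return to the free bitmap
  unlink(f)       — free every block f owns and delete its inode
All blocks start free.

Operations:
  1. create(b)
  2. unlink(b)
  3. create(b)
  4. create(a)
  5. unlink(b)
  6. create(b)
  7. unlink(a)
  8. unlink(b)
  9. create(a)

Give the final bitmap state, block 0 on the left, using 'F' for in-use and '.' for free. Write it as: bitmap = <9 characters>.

bitmap = F........

  1. create(b)  ⇒  F........  {b→[0]}
  2. unlink(b)  ⇒  .........  {}
  3. create(b)  ⇒  F........  {b→[0]}
  4. create(a)  ⇒  FF.......  {a→[1]; b→[0]}
  5. unlink(b)  ⇒  .F.......  {a→[1]}
  6. create(b)  ⇒  FF.......  {a→[1]; b→[0]}
  7. unlink(a)  ⇒  F........  {b→[0]}
  8. unlink(b)  ⇒  .........  {}
  9. create(a)  ⇒  F........  {a→[0]}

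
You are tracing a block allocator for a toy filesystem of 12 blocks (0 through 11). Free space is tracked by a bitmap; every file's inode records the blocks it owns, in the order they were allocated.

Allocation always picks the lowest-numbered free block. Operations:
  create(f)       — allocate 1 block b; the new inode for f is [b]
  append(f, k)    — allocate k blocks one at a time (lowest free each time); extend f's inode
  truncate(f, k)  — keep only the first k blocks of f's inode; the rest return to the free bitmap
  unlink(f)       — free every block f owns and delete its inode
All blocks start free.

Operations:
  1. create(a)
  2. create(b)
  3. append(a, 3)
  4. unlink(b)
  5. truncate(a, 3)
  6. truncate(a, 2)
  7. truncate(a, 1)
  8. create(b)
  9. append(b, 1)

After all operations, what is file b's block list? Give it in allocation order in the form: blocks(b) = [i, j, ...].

blocks(b) = [1, 2]

after create(a) → a:[0]  free=[F...........]
after create(b) → a:[0], b:[1]  free=[FF..........]
after append(a, 3) → a:[0, 2, 3, 4], b:[1]  free=[FFFFF.......]
after unlink(b) → a:[0, 2, 3, 4]  free=[F.FFF.......]
after truncate(a, 3) → a:[0, 2, 3]  free=[F.FF........]
after truncate(a, 2) → a:[0, 2]  free=[F.F.........]
after truncate(a, 1) → a:[0]  free=[F...........]
after create(b) → a:[0], b:[1]  free=[FF..........]
after append(b, 1) → a:[0], b:[1, 2]  free=[FFF.........]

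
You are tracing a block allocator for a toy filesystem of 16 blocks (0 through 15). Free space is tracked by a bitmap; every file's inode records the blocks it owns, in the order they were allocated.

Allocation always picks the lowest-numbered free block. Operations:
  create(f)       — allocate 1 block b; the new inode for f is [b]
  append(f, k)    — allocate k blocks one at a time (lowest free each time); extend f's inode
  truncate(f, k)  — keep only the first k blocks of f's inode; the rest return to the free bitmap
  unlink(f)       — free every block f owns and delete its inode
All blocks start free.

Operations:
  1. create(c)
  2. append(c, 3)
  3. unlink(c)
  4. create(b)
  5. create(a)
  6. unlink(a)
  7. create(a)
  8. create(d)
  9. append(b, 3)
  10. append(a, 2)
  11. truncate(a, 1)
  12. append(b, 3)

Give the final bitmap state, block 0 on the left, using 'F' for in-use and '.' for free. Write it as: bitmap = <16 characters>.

bitmap = FFFFFFFFF.......

  1. create(c)  ⇒  F...............  {c→[0]}
  2. append(c, 3)  ⇒  FFFF............  {c→[0, 1, 2, 3]}
  3. unlink(c)  ⇒  ................  {}
  4. create(b)  ⇒  F...............  {b→[0]}
  5. create(a)  ⇒  FF..............  {a→[1]; b→[0]}
  6. unlink(a)  ⇒  F...............  {b→[0]}
  7. create(a)  ⇒  FF..............  {a→[1]; b→[0]}
  8. create(d)  ⇒  FFF.............  {a→[1]; b→[0]; d→[2]}
  9. append(b, 3)  ⇒  FFFFFF..........  {a→[1]; b→[0, 3, 4, 5]; d→[2]}
  10. append(a, 2)  ⇒  FFFFFFFF........  {a→[1, 6, 7]; b→[0, 3, 4, 5]; d→[2]}
  11. truncate(a, 1)  ⇒  FFFFFF..........  {a→[1]; b→[0, 3, 4, 5]; d→[2]}
  12. append(b, 3)  ⇒  FFFFFFFFF.......  {a→[1]; b→[0, 3, 4, 5, 6, 7, 8]; d→[2]}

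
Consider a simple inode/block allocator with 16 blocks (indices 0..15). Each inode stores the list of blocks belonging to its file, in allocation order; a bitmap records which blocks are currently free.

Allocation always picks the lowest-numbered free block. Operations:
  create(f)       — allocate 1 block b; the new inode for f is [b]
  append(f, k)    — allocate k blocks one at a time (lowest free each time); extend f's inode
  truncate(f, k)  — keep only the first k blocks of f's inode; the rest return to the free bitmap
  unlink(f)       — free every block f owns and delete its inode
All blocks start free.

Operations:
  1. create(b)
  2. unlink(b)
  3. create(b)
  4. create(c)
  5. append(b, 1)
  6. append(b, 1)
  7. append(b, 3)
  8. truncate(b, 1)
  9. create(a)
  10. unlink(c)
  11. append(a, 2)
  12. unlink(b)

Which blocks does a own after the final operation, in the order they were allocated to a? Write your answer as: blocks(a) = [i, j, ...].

create(b): bitmap=F............... | b=[0]
unlink(b): bitmap=................ | 
create(b): bitmap=F............... | b=[0]
create(c): bitmap=FF.............. | b=[0] c=[1]
append(b, 1): bitmap=FFF............. | b=[0, 2] c=[1]
append(b, 1): bitmap=FFFF............ | b=[0, 2, 3] c=[1]
append(b, 3): bitmap=FFFFFFF......... | b=[0, 2, 3, 4, 5, 6] c=[1]
truncate(b, 1): bitmap=FF.............. | b=[0] c=[1]
create(a): bitmap=FFF............. | a=[2] b=[0] c=[1]
unlink(c): bitmap=F.F............. | a=[2] b=[0]
append(a, 2): bitmap=FFFF............ | a=[2, 1, 3] b=[0]
unlink(b): bitmap=.FFF............ | a=[2, 1, 3]

blocks(a) = [2, 1, 3]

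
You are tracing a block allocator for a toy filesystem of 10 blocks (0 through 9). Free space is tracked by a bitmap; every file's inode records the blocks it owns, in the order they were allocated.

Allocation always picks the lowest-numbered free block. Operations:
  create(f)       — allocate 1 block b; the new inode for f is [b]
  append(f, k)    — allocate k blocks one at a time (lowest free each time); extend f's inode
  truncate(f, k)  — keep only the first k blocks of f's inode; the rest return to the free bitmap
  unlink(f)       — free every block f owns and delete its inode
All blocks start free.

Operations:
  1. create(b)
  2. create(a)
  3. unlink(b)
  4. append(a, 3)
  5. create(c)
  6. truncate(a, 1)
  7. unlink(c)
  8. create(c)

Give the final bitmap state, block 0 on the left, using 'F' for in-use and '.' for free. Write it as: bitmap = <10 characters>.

create(b): bitmap=F......... | b=[0]
create(a): bitmap=FF........ | a=[1] b=[0]
unlink(b): bitmap=.F........ | a=[1]
append(a, 3): bitmap=FFFF...... | a=[1, 0, 2, 3]
create(c): bitmap=FFFFF..... | a=[1, 0, 2, 3] c=[4]
truncate(a, 1): bitmap=.F..F..... | a=[1] c=[4]
unlink(c): bitmap=.F........ | a=[1]
create(c): bitmap=FF........ | a=[1] c=[0]

bitmap = FF........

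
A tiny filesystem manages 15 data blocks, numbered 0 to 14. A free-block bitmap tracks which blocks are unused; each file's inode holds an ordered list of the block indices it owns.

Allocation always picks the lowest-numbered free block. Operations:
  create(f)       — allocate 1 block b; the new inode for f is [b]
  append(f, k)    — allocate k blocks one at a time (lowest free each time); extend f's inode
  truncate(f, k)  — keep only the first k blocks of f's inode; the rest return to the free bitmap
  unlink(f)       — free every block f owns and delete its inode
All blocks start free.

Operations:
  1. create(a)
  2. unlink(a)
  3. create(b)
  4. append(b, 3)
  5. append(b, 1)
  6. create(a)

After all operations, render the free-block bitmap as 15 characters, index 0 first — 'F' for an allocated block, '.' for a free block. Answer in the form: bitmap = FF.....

bitmap = FFFFFF.........

[1] create(a) — a=0 (map F..............)
[2] unlink(a) —  (map ...............)
[3] create(b) — b=0 (map F..............)
[4] append(b, 3) — b=0,1,2,3 (map FFFF...........)
[5] append(b, 1) — b=0,1,2,3,4 (map FFFFF..........)
[6] create(a) — a=5 b=0,1,2,3,4 (map FFFFFF.........)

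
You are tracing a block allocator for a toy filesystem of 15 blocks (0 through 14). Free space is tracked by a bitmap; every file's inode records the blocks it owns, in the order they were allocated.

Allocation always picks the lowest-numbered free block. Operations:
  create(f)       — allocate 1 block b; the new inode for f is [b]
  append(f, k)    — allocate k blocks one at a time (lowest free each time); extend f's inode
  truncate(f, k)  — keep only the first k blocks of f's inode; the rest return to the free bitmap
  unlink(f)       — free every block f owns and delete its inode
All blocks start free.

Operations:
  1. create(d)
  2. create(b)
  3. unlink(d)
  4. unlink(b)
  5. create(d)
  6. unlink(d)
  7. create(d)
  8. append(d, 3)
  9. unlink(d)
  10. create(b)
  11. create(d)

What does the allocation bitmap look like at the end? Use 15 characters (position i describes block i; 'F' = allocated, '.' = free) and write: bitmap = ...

bitmap = FF.............

after create(d) → d:[0]  free=[F..............]
after create(b) → b:[1], d:[0]  free=[FF.............]
after unlink(d) → b:[1]  free=[.F.............]
after unlink(b) →   free=[...............]
after create(d) → d:[0]  free=[F..............]
after unlink(d) →   free=[...............]
after create(d) → d:[0]  free=[F..............]
after append(d, 3) → d:[0, 1, 2, 3]  free=[FFFF...........]
after unlink(d) →   free=[...............]
after create(b) → b:[0]  free=[F..............]
after create(d) → b:[0], d:[1]  free=[FF.............]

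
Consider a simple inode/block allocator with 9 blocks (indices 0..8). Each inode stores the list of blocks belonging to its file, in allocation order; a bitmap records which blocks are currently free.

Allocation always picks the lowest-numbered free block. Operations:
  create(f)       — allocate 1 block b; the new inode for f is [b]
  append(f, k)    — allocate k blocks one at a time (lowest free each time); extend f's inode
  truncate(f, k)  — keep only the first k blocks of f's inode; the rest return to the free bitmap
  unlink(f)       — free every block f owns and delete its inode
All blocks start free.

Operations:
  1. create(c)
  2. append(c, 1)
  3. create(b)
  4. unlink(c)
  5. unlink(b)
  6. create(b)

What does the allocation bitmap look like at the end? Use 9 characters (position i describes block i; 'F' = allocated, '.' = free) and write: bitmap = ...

create(c): bitmap=F........ | c=[0]
append(c, 1): bitmap=FF....... | c=[0, 1]
create(b): bitmap=FFF...... | b=[2] c=[0, 1]
unlink(c): bitmap=..F...... | b=[2]
unlink(b): bitmap=......... | 
create(b): bitmap=F........ | b=[0]

bitmap = F........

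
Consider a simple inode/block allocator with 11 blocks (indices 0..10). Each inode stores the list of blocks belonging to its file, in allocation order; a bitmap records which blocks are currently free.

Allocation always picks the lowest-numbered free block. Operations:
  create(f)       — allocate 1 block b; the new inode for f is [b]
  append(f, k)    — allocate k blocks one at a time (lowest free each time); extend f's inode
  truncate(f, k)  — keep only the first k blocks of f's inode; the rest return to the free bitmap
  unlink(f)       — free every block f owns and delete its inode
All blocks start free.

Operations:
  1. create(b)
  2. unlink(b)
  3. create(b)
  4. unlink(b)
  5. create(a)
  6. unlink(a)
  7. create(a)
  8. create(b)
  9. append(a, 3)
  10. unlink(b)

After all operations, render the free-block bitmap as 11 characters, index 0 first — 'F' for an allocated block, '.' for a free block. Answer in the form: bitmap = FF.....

[1] create(b) — b=0 (map F..........)
[2] unlink(b) —  (map ...........)
[3] create(b) — b=0 (map F..........)
[4] unlink(b) —  (map ...........)
[5] create(a) — a=0 (map F..........)
[6] unlink(a) —  (map ...........)
[7] create(a) — a=0 (map F..........)
[8] create(b) — a=0 b=1 (map FF.........)
[9] append(a, 3) — a=0,2,3,4 b=1 (map FFFFF......)
[10] unlink(b) — a=0,2,3,4 (map F.FFF......)

bitmap = F.FFF......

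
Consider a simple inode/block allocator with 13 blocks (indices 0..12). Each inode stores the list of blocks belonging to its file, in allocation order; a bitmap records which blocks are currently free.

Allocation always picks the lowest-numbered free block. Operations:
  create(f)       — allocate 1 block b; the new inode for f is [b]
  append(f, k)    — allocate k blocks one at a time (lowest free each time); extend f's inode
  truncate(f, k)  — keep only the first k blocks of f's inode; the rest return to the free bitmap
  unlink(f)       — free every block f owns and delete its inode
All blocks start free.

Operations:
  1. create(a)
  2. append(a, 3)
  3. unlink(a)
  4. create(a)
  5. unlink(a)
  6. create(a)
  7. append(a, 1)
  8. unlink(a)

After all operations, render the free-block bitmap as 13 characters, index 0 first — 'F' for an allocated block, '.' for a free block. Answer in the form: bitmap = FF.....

create(a): bitmap=F............ | a=[0]
append(a, 3): bitmap=FFFF......... | a=[0, 1, 2, 3]
unlink(a): bitmap=............. | 
create(a): bitmap=F............ | a=[0]
unlink(a): bitmap=............. | 
create(a): bitmap=F............ | a=[0]
append(a, 1): bitmap=FF........... | a=[0, 1]
unlink(a): bitmap=............. | 

bitmap = .............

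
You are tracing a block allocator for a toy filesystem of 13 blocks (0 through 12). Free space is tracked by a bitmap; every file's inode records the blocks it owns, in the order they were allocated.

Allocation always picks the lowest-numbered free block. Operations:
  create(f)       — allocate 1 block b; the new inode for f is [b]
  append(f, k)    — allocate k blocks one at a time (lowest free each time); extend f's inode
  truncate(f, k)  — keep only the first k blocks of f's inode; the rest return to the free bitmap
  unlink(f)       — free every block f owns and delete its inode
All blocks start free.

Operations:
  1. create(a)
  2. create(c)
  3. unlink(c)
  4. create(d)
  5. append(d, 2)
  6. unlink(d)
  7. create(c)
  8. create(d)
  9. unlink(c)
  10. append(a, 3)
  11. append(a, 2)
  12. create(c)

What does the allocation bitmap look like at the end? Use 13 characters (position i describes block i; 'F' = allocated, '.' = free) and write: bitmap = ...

bitmap = FFFFFFFF.....

after create(a) → a:[0]  free=[F............]
after create(c) → a:[0], c:[1]  free=[FF...........]
after unlink(c) → a:[0]  free=[F............]
after create(d) → a:[0], d:[1]  free=[FF...........]
after append(d, 2) → a:[0], d:[1, 2, 3]  free=[FFFF.........]
after unlink(d) → a:[0]  free=[F............]
after create(c) → a:[0], c:[1]  free=[FF...........]
after create(d) → a:[0], c:[1], d:[2]  free=[FFF..........]
after unlink(c) → a:[0], d:[2]  free=[F.F..........]
after append(a, 3) → a:[0, 1, 3, 4], d:[2]  free=[FFFFF........]
after append(a, 2) → a:[0, 1, 3, 4, 5, 6], d:[2]  free=[FFFFFFF......]
after create(c) → a:[0, 1, 3, 4, 5, 6], c:[7], d:[2]  free=[FFFFFFFF.....]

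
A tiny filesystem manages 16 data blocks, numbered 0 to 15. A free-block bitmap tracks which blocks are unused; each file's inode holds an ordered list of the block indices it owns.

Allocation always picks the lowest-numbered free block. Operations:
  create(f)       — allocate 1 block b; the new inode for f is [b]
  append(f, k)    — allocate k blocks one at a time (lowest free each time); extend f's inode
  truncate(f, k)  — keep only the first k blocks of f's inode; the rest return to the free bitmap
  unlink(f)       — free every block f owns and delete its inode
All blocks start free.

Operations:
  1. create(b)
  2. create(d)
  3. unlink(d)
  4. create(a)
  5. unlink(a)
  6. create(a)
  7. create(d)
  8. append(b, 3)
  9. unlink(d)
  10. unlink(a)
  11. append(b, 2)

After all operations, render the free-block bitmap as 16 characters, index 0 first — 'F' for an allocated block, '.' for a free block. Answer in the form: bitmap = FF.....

bitmap = FFFFFF..........

create(b): bitmap=F............... | b=[0]
create(d): bitmap=FF.............. | b=[0] d=[1]
unlink(d): bitmap=F............... | b=[0]
create(a): bitmap=FF.............. | a=[1] b=[0]
unlink(a): bitmap=F............... | b=[0]
create(a): bitmap=FF.............. | a=[1] b=[0]
create(d): bitmap=FFF............. | a=[1] b=[0] d=[2]
append(b, 3): bitmap=FFFFFF.......... | a=[1] b=[0, 3, 4, 5] d=[2]
unlink(d): bitmap=FF.FFF.......... | a=[1] b=[0, 3, 4, 5]
unlink(a): bitmap=F..FFF.......... | b=[0, 3, 4, 5]
append(b, 2): bitmap=FFFFFF.......... | b=[0, 3, 4, 5, 1, 2]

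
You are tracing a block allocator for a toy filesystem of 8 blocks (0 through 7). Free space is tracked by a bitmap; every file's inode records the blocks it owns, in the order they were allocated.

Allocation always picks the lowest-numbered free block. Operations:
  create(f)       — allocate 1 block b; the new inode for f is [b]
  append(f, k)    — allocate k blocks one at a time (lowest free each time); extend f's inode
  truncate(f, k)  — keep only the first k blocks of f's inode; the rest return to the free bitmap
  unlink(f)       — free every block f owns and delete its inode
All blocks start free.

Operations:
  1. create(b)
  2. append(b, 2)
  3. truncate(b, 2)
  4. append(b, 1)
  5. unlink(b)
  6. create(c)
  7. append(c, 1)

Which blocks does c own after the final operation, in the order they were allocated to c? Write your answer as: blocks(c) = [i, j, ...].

[1] create(b) — b=0 (map F.......)
[2] append(b, 2) — b=0,1,2 (map FFF.....)
[3] truncate(b, 2) — b=0,1 (map FF......)
[4] append(b, 1) — b=0,1,2 (map FFF.....)
[5] unlink(b) —  (map ........)
[6] create(c) — c=0 (map F.......)
[7] append(c, 1) — c=0,1 (map FF......)

blocks(c) = [0, 1]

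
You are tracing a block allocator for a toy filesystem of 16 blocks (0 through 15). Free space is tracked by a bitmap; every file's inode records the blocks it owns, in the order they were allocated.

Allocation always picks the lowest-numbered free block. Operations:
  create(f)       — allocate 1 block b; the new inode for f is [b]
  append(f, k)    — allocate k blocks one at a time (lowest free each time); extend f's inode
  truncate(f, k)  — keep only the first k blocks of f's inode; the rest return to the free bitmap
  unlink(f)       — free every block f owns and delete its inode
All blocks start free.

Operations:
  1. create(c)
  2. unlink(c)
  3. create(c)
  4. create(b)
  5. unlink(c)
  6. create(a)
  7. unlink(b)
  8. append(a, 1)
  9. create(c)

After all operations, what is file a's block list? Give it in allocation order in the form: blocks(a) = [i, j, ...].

  1. create(c)  ⇒  F...............  {c→[0]}
  2. unlink(c)  ⇒  ................  {}
  3. create(c)  ⇒  F...............  {c→[0]}
  4. create(b)  ⇒  FF..............  {b→[1]; c→[0]}
  5. unlink(c)  ⇒  .F..............  {b→[1]}
  6. create(a)  ⇒  FF..............  {a→[0]; b→[1]}
  7. unlink(b)  ⇒  F...............  {a→[0]}
  8. append(a, 1)  ⇒  FF..............  {a→[0, 1]}
  9. create(c)  ⇒  FFF.............  {a→[0, 1]; c→[2]}

blocks(a) = [0, 1]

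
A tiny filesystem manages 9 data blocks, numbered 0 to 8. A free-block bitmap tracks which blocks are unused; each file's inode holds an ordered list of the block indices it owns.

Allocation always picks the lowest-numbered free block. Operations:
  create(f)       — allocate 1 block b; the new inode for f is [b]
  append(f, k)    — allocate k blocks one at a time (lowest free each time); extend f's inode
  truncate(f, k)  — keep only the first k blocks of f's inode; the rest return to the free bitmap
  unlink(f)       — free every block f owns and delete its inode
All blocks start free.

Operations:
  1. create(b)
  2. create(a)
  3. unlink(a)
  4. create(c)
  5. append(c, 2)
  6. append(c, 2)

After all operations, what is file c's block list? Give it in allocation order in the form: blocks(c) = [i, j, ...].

blocks(c) = [1, 2, 3, 4, 5]

  1. create(b)  ⇒  F........  {b→[0]}
  2. create(a)  ⇒  FF.......  {a→[1]; b→[0]}
  3. unlink(a)  ⇒  F........  {b→[0]}
  4. create(c)  ⇒  FF.......  {b→[0]; c→[1]}
  5. append(c, 2)  ⇒  FFFF.....  {b→[0]; c→[1, 2, 3]}
  6. append(c, 2)  ⇒  FFFFFF...  {b→[0]; c→[1, 2, 3, 4, 5]}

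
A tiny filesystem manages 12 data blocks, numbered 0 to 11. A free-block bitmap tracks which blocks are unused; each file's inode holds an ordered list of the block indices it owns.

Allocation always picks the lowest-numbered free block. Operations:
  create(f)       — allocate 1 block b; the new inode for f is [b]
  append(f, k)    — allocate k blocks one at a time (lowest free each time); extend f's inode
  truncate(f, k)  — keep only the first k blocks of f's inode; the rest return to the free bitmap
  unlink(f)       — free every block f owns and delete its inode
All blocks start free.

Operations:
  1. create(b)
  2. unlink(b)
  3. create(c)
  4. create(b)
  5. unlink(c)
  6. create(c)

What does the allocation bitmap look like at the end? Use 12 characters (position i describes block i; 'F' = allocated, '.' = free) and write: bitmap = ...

bitmap = FF..........

create(b): bitmap=F........... | b=[0]
unlink(b): bitmap=............ | 
create(c): bitmap=F........... | c=[0]
create(b): bitmap=FF.......... | b=[1] c=[0]
unlink(c): bitmap=.F.......... | b=[1]
create(c): bitmap=FF.......... | b=[1] c=[0]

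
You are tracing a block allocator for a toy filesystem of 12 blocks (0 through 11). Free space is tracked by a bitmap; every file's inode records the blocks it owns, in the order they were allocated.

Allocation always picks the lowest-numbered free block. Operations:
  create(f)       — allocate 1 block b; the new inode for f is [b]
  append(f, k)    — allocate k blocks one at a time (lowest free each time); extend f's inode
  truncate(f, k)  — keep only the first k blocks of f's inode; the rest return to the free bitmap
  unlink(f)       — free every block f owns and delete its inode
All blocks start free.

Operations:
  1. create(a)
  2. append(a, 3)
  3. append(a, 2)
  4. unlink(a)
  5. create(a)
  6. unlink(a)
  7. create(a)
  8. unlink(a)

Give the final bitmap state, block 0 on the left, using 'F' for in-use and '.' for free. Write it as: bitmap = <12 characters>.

  1. create(a)  ⇒  F...........  {a→[0]}
  2. append(a, 3)  ⇒  FFFF........  {a→[0, 1, 2, 3]}
  3. append(a, 2)  ⇒  FFFFFF......  {a→[0, 1, 2, 3, 4, 5]}
  4. unlink(a)  ⇒  ............  {}
  5. create(a)  ⇒  F...........  {a→[0]}
  6. unlink(a)  ⇒  ............  {}
  7. create(a)  ⇒  F...........  {a→[0]}
  8. unlink(a)  ⇒  ............  {}

bitmap = ............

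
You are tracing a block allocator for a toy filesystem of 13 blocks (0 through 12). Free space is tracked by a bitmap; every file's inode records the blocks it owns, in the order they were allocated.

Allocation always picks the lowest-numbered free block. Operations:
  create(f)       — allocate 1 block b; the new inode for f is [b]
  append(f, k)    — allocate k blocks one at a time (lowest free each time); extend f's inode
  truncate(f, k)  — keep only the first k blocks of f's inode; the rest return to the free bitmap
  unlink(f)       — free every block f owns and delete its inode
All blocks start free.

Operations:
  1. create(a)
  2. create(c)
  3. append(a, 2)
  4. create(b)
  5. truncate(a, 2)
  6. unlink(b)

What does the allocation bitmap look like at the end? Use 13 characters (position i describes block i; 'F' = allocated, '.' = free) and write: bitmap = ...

bitmap = FFF..........

  1. create(a)  ⇒  F............  {a→[0]}
  2. create(c)  ⇒  FF...........  {a→[0]; c→[1]}
  3. append(a, 2)  ⇒  FFFF.........  {a→[0, 2, 3]; c→[1]}
  4. create(b)  ⇒  FFFFF........  {a→[0, 2, 3]; b→[4]; c→[1]}
  5. truncate(a, 2)  ⇒  FFF.F........  {a→[0, 2]; b→[4]; c→[1]}
  6. unlink(b)  ⇒  FFF..........  {a→[0, 2]; c→[1]}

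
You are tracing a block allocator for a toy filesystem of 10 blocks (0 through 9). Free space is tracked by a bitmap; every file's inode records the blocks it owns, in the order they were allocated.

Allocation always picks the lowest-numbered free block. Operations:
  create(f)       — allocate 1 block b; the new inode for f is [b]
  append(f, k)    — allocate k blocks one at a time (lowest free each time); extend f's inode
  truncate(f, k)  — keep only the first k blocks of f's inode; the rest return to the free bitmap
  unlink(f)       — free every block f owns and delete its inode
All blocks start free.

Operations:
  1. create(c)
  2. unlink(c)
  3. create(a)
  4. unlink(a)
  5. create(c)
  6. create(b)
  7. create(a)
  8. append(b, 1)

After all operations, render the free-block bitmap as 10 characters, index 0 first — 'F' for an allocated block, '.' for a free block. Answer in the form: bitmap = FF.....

[1] create(c) — c=0 (map F.........)
[2] unlink(c) —  (map ..........)
[3] create(a) — a=0 (map F.........)
[4] unlink(a) —  (map ..........)
[5] create(c) — c=0 (map F.........)
[6] create(b) — b=1 c=0 (map FF........)
[7] create(a) — a=2 b=1 c=0 (map FFF.......)
[8] append(b, 1) — a=2 b=1,3 c=0 (map FFFF......)

bitmap = FFFF......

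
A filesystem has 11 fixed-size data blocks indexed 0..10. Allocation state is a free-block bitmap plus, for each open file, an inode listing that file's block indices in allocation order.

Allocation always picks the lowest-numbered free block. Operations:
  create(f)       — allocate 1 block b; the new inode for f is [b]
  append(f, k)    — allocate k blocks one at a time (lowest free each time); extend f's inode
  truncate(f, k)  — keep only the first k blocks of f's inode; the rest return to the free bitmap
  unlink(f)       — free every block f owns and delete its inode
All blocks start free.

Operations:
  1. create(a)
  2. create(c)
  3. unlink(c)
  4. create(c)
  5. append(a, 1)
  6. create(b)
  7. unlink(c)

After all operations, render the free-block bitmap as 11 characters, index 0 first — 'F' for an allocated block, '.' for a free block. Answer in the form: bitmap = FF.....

bitmap = F.FF.......

  1. create(a)  ⇒  F..........  {a→[0]}
  2. create(c)  ⇒  FF.........  {a→[0]; c→[1]}
  3. unlink(c)  ⇒  F..........  {a→[0]}
  4. create(c)  ⇒  FF.........  {a→[0]; c→[1]}
  5. append(a, 1)  ⇒  FFF........  {a→[0, 2]; c→[1]}
  6. create(b)  ⇒  FFFF.......  {a→[0, 2]; b→[3]; c→[1]}
  7. unlink(c)  ⇒  F.FF.......  {a→[0, 2]; b→[3]}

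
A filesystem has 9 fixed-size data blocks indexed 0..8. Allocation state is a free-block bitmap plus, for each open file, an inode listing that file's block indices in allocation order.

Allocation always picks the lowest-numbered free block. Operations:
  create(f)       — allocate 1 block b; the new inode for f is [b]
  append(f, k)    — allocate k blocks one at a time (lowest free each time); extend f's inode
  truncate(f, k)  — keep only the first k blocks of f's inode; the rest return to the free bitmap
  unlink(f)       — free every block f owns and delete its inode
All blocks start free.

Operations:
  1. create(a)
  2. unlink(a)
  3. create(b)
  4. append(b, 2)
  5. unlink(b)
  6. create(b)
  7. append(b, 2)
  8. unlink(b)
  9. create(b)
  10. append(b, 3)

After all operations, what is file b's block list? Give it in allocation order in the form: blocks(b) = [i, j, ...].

blocks(b) = [0, 1, 2, 3]

  1. create(a)  ⇒  F........  {a→[0]}
  2. unlink(a)  ⇒  .........  {}
  3. create(b)  ⇒  F........  {b→[0]}
  4. append(b, 2)  ⇒  FFF......  {b→[0, 1, 2]}
  5. unlink(b)  ⇒  .........  {}
  6. create(b)  ⇒  F........  {b→[0]}
  7. append(b, 2)  ⇒  FFF......  {b→[0, 1, 2]}
  8. unlink(b)  ⇒  .........  {}
  9. create(b)  ⇒  F........  {b→[0]}
  10. append(b, 3)  ⇒  FFFF.....  {b→[0, 1, 2, 3]}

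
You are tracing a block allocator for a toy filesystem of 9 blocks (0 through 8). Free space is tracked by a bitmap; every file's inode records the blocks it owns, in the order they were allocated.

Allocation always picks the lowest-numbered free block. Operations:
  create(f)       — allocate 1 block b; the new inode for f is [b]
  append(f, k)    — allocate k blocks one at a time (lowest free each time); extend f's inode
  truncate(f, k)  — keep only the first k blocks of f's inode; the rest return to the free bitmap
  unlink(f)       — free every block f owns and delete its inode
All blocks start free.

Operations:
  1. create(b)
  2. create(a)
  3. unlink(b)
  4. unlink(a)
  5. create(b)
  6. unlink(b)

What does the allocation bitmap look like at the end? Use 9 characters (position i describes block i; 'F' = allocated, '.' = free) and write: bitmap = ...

after create(b) → b:[0]  free=[F........]
after create(a) → a:[1], b:[0]  free=[FF.......]
after unlink(b) → a:[1]  free=[.F.......]
after unlink(a) →   free=[.........]
after create(b) → b:[0]  free=[F........]
after unlink(b) →   free=[.........]

bitmap = .........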